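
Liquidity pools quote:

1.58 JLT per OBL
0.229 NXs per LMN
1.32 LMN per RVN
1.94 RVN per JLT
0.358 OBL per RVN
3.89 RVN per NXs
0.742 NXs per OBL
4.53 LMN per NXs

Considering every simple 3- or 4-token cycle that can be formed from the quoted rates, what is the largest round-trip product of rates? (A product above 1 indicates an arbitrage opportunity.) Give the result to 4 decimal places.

RVN→LMN→NXs→RVN: 1.32 × 0.229 × 3.89 = 1.17587
RVN→OBL→JLT→RVN: 0.358 × 1.58 × 1.94 = 1.09734
RVN→OBL→NXs→RVN: 0.358 × 0.742 × 3.89 = 1.03332
Maximum is RVN→LMN→NXs→RVN at 1.1759; arbitrage exists.

1.1759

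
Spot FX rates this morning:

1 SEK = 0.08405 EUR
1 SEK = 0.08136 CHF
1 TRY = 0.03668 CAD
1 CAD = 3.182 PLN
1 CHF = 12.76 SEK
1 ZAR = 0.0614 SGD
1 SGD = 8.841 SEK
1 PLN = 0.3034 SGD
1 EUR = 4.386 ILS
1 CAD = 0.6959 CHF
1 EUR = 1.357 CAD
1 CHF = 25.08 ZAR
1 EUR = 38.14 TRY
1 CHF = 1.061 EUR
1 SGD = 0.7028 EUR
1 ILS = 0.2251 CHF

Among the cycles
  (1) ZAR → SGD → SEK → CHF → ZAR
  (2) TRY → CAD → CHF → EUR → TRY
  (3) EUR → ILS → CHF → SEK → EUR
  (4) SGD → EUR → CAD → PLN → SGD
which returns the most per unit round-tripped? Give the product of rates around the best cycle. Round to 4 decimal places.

1.1077

(1) 0.0614 × 8.841 × 0.08136 × 25.08 = 1.10766
(2) 0.03668 × 0.6959 × 1.061 × 38.14 = 1.03293
(3) 4.386 × 0.2251 × 12.76 × 0.08405 = 1.05885
(4) 0.7028 × 1.357 × 3.182 × 0.3034 = 0.92072
Highest is cycle (1) at 1.1077 (>1, arbitrage).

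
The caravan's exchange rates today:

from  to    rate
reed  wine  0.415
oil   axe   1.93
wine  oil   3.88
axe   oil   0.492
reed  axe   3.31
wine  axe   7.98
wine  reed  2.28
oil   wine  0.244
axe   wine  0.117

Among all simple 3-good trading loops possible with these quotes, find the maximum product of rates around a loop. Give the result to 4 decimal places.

wine→axe→oil→wine: 7.98 × 0.492 × 0.244 = 0.95798
wine→reed→axe→wine: 2.28 × 3.31 × 0.117 = 0.88298
wine→oil→axe→wine: 3.88 × 1.93 × 0.117 = 0.87614
Maximum is wine→axe→oil→wine at 0.9580; no arbitrage — every cycle loses value.

0.9580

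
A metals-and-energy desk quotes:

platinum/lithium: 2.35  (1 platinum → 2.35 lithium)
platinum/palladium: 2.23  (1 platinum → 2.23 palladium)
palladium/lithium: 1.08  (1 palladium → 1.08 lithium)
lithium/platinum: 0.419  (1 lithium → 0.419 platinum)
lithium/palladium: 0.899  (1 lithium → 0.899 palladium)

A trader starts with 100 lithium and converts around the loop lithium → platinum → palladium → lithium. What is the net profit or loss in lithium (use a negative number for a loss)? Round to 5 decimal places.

100 lithium × 0.419 = 41.9 platinum
41.9 platinum × 2.23 = 93.437 palladium
93.437 palladium × 1.08 = 100.91196 lithium
Net change: 100.91196 − 100 = 0.91196 lithium

0.91196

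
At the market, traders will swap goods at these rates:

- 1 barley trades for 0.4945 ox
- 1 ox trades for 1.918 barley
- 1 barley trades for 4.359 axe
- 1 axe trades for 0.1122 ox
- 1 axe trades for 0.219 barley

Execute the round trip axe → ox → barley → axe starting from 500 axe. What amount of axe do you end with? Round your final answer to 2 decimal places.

500 axe × 0.1122 = 56.1 ox
56.1 ox × 1.918 = 107.5998 barley
107.5998 barley × 4.359 = 469.0275282 axe

469.03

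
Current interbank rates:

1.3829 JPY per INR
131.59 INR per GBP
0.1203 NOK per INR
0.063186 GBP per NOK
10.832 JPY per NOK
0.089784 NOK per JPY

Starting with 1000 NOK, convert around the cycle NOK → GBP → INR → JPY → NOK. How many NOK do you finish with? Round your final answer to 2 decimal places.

1032.37

1000 NOK × 0.063186 = 63.186 GBP
63.186 GBP × 131.59 = 8314.64574 INR
8314.64574 INR × 1.3829 = 11498.323593846 JPY
11498.323593846 JPY × 0.089784 = 1032.365485549869264 NOK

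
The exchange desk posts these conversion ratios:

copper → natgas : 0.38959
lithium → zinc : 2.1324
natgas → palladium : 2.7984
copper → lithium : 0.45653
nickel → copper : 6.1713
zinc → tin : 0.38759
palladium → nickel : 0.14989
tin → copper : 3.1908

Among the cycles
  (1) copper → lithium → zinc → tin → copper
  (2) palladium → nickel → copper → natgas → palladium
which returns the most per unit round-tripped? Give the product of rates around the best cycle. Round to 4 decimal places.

1.2040

(1) 0.45653 × 2.1324 × 0.38759 × 3.1908 = 1.20395
(2) 0.14989 × 6.1713 × 0.38959 × 2.7984 = 1.00848
Highest is cycle (1) at 1.2040 (>1, arbitrage).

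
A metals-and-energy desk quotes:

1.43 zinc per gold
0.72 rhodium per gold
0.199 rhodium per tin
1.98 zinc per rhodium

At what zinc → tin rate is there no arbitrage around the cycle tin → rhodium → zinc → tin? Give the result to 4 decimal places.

Known legs of the cycle: 0.199 × 1.98 = 0.39402
For no arbitrage the full-cycle product must be 1, so the missing rate is 1 / 0.39402 ≈ 2.537942.

2.5379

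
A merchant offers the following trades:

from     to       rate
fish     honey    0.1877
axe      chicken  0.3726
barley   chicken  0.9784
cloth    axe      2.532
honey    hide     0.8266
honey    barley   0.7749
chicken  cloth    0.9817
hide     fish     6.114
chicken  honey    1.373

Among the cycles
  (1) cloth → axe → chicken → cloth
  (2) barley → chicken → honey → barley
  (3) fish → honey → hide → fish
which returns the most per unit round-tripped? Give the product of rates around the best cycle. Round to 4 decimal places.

(1) 2.532 × 0.3726 × 0.9817 = 0.92616
(2) 0.9784 × 1.373 × 0.7749 = 1.04096
(3) 0.1877 × 0.8266 × 6.114 = 0.94860
Highest is cycle (2) at 1.0410 (>1, arbitrage).

1.0410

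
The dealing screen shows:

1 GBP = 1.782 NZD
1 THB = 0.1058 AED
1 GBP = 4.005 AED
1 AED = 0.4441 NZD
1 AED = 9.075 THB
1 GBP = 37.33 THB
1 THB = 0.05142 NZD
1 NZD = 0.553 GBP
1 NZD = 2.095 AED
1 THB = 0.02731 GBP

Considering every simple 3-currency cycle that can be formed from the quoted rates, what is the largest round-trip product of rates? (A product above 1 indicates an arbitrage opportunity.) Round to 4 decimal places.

THB→NZD→GBP→THB: 0.05142 × 0.553 × 37.33 = 1.06149
AED→THB→GBP→AED: 9.075 × 0.02731 × 4.005 = 0.99259
AED→NZD→GBP→AED: 0.4441 × 0.553 × 4.005 = 0.98358
AED→THB→NZD→AED: 9.075 × 0.05142 × 2.095 = 0.97760
Maximum is THB→NZD→GBP→THB at 1.0615; arbitrage exists.

1.0615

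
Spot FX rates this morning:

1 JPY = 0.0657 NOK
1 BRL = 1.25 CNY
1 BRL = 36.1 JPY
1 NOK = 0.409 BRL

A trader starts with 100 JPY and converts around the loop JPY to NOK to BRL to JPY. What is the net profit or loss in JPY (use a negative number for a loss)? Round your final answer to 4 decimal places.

-2.9946

100 JPY × 0.0657 = 6.57 NOK
6.57 NOK × 0.409 = 2.68713 BRL
2.68713 BRL × 36.1 = 97.005393 JPY
Net change: 97.005393 − 100 = -2.994607 JPY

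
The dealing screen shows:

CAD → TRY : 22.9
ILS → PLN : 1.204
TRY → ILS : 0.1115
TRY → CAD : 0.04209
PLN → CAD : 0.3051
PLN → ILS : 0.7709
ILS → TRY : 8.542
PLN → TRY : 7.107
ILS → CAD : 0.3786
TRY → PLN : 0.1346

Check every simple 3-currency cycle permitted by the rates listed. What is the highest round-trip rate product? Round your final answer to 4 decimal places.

0.9667

ILS→CAD→TRY→ILS: 0.3786 × 22.9 × 0.1115 = 0.96670
ILS→PLN→TRY→ILS: 1.204 × 7.107 × 0.1115 = 0.95409
TRY→PLN→CAD→TRY: 0.1346 × 0.3051 × 22.9 = 0.94042
ILS→TRY→PLN→ILS: 8.542 × 0.1346 × 0.7709 = 0.88634
Maximum is ILS→CAD→TRY→ILS at 0.9667; no arbitrage — every cycle loses value.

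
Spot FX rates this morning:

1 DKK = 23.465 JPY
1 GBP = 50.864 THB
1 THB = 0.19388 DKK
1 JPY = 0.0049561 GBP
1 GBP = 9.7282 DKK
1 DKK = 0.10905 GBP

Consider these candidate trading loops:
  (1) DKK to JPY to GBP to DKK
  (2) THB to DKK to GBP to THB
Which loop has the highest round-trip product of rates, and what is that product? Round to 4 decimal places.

1.1313

(1) 23.465 × 0.0049561 × 9.7282 = 1.13134
(2) 0.19388 × 0.10905 × 50.864 = 1.07540
Highest is cycle (1) at 1.1313 (>1, arbitrage).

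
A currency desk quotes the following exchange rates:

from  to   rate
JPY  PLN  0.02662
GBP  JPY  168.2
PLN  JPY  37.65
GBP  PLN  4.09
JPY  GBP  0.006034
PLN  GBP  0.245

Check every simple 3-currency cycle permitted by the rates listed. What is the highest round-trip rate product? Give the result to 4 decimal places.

1.0970

PLN→GBP→JPY→PLN: 0.245 × 168.2 × 0.02662 = 1.09698
PLN→JPY→GBP→PLN: 37.65 × 0.006034 × 4.09 = 0.92917
Maximum is PLN→GBP→JPY→PLN at 1.0970; arbitrage exists.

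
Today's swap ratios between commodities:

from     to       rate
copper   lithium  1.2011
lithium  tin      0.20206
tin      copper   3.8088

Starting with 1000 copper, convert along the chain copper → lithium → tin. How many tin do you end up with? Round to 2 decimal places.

1000 copper × 1.2011 = 1201.1 lithium
1201.1 lithium × 0.20206 = 242.694266 tin

242.69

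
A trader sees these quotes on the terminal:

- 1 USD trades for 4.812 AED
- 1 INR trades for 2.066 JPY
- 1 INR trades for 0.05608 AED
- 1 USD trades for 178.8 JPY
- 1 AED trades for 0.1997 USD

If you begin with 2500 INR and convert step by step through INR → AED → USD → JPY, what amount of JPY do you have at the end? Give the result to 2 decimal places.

2500 INR × 0.05608 = 140.2 AED
140.2 AED × 0.1997 = 27.99794 USD
27.99794 USD × 178.8 = 5006.031672 JPY

5006.03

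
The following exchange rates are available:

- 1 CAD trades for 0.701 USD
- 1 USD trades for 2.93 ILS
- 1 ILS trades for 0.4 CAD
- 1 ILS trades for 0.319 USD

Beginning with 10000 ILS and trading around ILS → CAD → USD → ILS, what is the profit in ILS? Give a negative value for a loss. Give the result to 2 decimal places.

10000 ILS × 0.4 = 4000 CAD
4000 CAD × 0.701 = 2804 USD
2804 USD × 2.93 = 8215.72 ILS
Net change: 8215.72 − 10000 = -1784.28 ILS

-1784.28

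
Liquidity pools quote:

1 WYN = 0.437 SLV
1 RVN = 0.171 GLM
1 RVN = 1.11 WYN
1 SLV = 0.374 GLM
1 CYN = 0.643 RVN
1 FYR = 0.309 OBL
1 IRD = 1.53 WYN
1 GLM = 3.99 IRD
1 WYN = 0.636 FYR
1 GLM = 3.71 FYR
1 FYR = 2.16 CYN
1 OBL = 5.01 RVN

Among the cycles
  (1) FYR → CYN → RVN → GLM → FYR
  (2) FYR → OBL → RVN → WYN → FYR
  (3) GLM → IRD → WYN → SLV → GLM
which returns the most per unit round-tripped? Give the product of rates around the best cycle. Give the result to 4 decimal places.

(1) 2.16 × 0.643 × 0.171 × 3.71 = 0.88112
(2) 0.309 × 5.01 × 1.11 × 0.636 = 1.09289
(3) 3.99 × 1.53 × 0.437 × 0.374 = 0.99774
Highest is cycle (2) at 1.0929 (>1, arbitrage).

1.0929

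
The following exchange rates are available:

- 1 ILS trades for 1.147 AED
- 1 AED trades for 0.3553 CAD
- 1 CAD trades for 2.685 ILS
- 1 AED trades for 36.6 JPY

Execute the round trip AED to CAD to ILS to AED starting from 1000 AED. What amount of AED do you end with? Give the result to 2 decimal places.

1094.22

1000 AED × 0.3553 = 355.3 CAD
355.3 CAD × 2.685 = 953.9805 ILS
953.9805 ILS × 1.147 = 1094.2156335 AED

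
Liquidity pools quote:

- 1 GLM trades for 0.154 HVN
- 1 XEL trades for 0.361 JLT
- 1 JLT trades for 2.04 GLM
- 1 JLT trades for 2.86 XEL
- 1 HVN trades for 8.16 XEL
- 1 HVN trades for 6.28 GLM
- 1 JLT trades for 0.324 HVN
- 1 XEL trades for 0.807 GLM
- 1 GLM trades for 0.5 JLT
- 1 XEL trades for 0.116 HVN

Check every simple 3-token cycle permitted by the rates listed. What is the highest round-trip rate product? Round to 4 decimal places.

1.1540

GLM→JLT→XEL→GLM: 0.5 × 2.86 × 0.807 = 1.15401
GLM→JLT→HVN→GLM: 0.5 × 0.324 × 6.28 = 1.01736
GLM→HVN→XEL→GLM: 0.154 × 8.16 × 0.807 = 1.01411
XEL→JLT→HVN→XEL: 0.361 × 0.324 × 8.16 = 0.95443
Maximum is GLM→JLT→XEL→GLM at 1.1540; arbitrage exists.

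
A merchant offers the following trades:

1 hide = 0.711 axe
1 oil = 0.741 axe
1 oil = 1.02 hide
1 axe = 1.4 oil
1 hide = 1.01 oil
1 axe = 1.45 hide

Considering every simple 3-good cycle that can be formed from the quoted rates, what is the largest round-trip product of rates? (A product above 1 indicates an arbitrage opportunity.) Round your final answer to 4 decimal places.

1.0852

hide→oil→axe→hide: 1.01 × 0.741 × 1.45 = 1.08519
hide→axe→oil→hide: 0.711 × 1.4 × 1.02 = 1.01531
Maximum is hide→oil→axe→hide at 1.0852; arbitrage exists.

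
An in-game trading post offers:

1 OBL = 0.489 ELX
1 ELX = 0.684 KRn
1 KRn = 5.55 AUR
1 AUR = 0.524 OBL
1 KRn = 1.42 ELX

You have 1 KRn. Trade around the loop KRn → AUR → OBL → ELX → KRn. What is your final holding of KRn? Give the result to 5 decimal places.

0.97272

1 KRn × 5.55 = 5.55 AUR
5.55 AUR × 0.524 = 2.9082 OBL
2.9082 OBL × 0.489 = 1.4221098 ELX
1.4221098 ELX × 0.684 = 0.9727231032 KRn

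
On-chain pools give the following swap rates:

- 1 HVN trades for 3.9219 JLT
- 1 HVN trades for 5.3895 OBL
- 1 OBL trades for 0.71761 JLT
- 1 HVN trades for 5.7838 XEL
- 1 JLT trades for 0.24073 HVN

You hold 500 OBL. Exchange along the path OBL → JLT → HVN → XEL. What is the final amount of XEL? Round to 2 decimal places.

500 OBL × 0.71761 = 358.805 JLT
358.805 JLT × 0.24073 = 86.37512765 HVN
86.37512765 HVN × 5.7838 = 499.57646330207 XEL

499.58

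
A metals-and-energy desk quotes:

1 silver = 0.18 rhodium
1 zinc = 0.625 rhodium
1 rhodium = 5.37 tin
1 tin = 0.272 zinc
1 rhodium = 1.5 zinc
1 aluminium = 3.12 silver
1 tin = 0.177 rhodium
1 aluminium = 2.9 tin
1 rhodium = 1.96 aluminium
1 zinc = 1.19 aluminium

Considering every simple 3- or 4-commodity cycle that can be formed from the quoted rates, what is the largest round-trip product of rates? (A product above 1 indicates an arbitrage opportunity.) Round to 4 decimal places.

rhodium→aluminium→silver→rhodium: 1.96 × 3.12 × 0.18 = 1.10074
tin→rhodium→aluminium→tin: 0.177 × 1.96 × 2.9 = 1.00607
rhodium→zinc→aluminium→silver→rhodium: 1.5 × 1.19 × 3.12 × 0.18 = 1.00246
tin→zinc→rhodium→aluminium→tin: 0.272 × 0.625 × 1.96 × 2.9 = 0.96628
tin→zinc→aluminium→tin: 0.272 × 1.19 × 2.9 = 0.93867
tin→rhodium→zinc→aluminium→tin: 0.177 × 1.5 × 1.19 × 2.9 = 0.91624
tin→zinc→rhodium→tin: 0.272 × 0.625 × 5.37 = 0.91290
Maximum is rhodium→aluminium→silver→rhodium at 1.1007; arbitrage exists.

1.1007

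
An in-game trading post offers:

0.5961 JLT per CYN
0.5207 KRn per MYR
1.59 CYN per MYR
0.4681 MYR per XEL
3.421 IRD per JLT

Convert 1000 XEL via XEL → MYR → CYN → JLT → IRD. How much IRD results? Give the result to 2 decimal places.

1000 XEL × 0.4681 = 468.1 MYR
468.1 MYR × 1.59 = 744.279 CYN
744.279 CYN × 0.5961 = 443.6647119 JLT
443.6647119 JLT × 3.421 = 1517.7769794099 IRD

1517.78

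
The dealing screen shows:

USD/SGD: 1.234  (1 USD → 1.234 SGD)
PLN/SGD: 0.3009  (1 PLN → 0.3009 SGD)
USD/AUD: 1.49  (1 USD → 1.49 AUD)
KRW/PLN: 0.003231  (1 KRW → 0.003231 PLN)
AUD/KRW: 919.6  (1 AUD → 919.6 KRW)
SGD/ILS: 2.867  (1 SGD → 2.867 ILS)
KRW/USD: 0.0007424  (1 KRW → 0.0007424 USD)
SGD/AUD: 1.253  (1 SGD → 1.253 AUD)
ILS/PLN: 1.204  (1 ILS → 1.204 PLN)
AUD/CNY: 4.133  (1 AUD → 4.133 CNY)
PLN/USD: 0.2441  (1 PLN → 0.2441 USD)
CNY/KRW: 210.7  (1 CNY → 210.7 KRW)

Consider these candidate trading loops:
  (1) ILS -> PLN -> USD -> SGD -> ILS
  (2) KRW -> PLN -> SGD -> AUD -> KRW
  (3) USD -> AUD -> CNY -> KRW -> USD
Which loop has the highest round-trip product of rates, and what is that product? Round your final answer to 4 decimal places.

(1) 1.204 × 0.2441 × 1.234 × 2.867 = 1.03977
(2) 0.003231 × 0.3009 × 1.253 × 919.6 = 1.12024
(3) 1.49 × 4.133 × 210.7 × 0.0007424 = 0.96328
Highest is cycle (2) at 1.1202 (>1, arbitrage).

1.1202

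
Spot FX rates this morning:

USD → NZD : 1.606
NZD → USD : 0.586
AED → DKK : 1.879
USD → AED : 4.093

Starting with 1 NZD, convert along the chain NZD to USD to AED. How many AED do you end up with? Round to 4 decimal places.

1 NZD × 0.586 = 0.586 USD
0.586 USD × 4.093 = 2.398498 AED

2.3985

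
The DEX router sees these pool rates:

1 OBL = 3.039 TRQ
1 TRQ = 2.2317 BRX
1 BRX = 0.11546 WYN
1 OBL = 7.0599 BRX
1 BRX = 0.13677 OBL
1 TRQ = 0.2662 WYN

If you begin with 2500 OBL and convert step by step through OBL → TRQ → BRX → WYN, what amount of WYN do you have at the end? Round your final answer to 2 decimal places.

1957.66

2500 OBL × 3.039 = 7597.5 TRQ
7597.5 TRQ × 2.2317 = 16955.34075 BRX
16955.34075 BRX × 0.11546 = 1957.663642995 WYN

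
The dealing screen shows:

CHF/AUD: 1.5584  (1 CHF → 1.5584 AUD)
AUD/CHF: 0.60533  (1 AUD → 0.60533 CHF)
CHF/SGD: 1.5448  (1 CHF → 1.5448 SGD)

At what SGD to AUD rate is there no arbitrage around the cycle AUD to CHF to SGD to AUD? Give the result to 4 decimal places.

1.0694

Known legs of the cycle: 0.60533 × 1.5448 = 0.935113784
For no arbitrage the full-cycle product must be 1, so the missing rate is 1 / 0.935113784 ≈ 1.069389.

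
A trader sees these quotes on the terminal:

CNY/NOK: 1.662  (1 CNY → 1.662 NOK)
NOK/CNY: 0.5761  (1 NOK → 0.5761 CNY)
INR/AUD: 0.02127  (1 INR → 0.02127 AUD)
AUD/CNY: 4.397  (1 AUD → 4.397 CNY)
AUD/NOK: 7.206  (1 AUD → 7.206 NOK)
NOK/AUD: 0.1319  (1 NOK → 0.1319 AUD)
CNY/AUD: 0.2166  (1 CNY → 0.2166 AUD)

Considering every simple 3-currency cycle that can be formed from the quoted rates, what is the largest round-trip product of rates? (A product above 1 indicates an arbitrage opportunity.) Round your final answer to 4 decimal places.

NOK→AUD→CNY→NOK: 0.1319 × 4.397 × 1.662 = 0.96390
NOK→CNY→AUD→NOK: 0.5761 × 0.2166 × 7.206 = 0.89919
Maximum is NOK→AUD→CNY→NOK at 0.9639; no arbitrage — every cycle loses value.

0.9639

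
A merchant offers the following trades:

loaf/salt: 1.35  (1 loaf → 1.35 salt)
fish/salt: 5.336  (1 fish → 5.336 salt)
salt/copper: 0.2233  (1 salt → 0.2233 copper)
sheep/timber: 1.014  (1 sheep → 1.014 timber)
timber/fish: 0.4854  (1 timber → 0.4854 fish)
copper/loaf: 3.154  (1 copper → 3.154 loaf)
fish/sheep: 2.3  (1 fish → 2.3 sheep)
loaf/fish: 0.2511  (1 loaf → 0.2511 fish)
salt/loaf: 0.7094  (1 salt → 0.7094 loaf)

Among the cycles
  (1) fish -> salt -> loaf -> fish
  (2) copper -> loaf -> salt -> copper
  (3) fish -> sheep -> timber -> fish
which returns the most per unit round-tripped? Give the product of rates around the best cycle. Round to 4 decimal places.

1.1320

(1) 5.336 × 0.7094 × 0.2511 = 0.95050
(2) 3.154 × 1.35 × 0.2233 = 0.95079
(3) 2.3 × 1.014 × 0.4854 = 1.13205
Highest is cycle (3) at 1.1320 (>1, arbitrage).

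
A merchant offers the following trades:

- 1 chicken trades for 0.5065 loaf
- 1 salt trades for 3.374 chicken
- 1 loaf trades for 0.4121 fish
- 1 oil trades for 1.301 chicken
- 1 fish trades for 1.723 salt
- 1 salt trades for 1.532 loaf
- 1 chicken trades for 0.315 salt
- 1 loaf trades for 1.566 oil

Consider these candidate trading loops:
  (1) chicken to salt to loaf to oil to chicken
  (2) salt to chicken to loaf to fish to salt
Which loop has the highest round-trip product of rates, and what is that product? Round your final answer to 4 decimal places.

1.2134

(1) 0.315 × 1.532 × 1.566 × 1.301 = 0.98319
(2) 3.374 × 0.5065 × 0.4121 × 1.723 = 1.21342
Highest is cycle (2) at 1.2134 (>1, arbitrage).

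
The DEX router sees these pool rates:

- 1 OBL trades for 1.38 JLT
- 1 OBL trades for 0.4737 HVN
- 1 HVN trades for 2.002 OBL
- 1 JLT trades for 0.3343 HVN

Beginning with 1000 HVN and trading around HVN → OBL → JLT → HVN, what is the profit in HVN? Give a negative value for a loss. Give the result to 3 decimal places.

1000 HVN × 2.002 = 2002 OBL
2002 OBL × 1.38 = 2762.76 JLT
2762.76 JLT × 0.3343 = 923.590668 HVN
Net change: 923.590668 − 1000 = -76.409332 HVN

-76.409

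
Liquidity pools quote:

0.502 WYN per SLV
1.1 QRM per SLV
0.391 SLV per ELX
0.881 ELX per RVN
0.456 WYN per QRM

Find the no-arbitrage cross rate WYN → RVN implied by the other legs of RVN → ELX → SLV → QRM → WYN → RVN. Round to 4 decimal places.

5.7875

Known legs of the cycle: 0.881 × 0.391 × 1.1 × 0.456 = 0.1727866536
For no arbitrage the full-cycle product must be 1, so the missing rate is 1 / 0.1727866536 ≈ 5.787484.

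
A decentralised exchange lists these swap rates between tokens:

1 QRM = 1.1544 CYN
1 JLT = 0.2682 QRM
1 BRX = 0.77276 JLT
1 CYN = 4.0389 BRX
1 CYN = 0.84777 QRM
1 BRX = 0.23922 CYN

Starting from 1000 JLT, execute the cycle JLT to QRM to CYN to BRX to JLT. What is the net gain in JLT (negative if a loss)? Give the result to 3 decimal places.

1000 JLT × 0.2682 = 268.2 QRM
268.2 QRM × 1.1544 = 309.61008 CYN
309.61008 CYN × 4.0389 = 1250.484152112 BRX
1250.484152112 BRX × 0.77276 = 966.32413338606912 JLT
Net change: 966.32413338606912 − 1000 = -33.67586661393088 JLT

-33.676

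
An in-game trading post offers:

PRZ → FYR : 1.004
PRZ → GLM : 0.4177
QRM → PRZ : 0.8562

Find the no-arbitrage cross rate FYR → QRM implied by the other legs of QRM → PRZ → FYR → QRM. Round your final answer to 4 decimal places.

1.1633

Known legs of the cycle: 0.8562 × 1.004 = 0.8596248
For no arbitrage the full-cycle product must be 1, so the missing rate is 1 / 0.8596248 ≈ 1.163298.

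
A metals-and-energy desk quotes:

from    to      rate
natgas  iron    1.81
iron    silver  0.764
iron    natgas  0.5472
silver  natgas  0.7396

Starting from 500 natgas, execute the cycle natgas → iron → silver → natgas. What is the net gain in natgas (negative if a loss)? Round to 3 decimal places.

500 natgas × 1.81 = 905 iron
905 iron × 0.764 = 691.42 silver
691.42 silver × 0.7396 = 511.374232 natgas
Net change: 511.374232 − 500 = 11.374232 natgas

11.374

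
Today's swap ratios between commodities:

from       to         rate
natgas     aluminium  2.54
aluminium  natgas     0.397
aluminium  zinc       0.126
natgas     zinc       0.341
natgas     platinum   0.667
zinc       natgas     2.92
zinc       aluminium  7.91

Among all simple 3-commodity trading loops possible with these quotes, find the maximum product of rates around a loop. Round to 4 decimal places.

1.0708

zinc→aluminium→natgas→zinc: 7.91 × 0.397 × 0.341 = 1.07083
zinc→natgas→aluminium→zinc: 2.92 × 2.54 × 0.126 = 0.93452
Maximum is zinc→aluminium→natgas→zinc at 1.0708; arbitrage exists.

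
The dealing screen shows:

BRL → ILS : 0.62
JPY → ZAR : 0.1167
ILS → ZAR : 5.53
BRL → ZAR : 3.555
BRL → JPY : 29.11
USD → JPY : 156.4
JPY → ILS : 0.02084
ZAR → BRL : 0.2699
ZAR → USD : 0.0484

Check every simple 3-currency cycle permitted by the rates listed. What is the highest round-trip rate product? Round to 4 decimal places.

0.9254

ILS→ZAR→BRL→ILS: 5.53 × 0.2699 × 0.62 = 0.92538
ZAR→BRL→JPY→ZAR: 0.2699 × 29.11 × 0.1167 = 0.91689
ZAR→USD→JPY→ZAR: 0.0484 × 156.4 × 0.1167 = 0.88339
Maximum is ILS→ZAR→BRL→ILS at 0.9254; no arbitrage — every cycle loses value.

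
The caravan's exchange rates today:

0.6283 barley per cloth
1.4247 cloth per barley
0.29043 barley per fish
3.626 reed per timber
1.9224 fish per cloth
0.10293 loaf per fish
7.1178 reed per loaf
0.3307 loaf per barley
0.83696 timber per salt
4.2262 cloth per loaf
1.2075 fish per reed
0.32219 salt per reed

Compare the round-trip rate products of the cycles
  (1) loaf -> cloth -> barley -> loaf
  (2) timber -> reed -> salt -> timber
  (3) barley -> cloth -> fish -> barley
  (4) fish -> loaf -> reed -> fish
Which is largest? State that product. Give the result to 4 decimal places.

(1) 4.2262 × 0.6283 × 0.3307 = 0.87811
(2) 3.626 × 0.32219 × 0.83696 = 0.97779
(3) 1.4247 × 1.9224 × 0.29043 = 0.79544
(4) 0.10293 × 7.1178 × 1.2075 = 0.88466
Highest is cycle (2) at 0.9778 (≤1, no arbitrage).

0.9778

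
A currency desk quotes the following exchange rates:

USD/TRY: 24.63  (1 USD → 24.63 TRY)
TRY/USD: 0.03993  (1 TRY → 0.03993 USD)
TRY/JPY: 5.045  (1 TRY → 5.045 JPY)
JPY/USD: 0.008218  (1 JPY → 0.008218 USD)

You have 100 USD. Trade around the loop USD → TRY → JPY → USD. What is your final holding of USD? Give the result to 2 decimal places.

102.12

100 USD × 24.63 = 2463 TRY
2463 TRY × 5.045 = 12425.835 JPY
12425.835 JPY × 0.008218 = 102.11551203 USD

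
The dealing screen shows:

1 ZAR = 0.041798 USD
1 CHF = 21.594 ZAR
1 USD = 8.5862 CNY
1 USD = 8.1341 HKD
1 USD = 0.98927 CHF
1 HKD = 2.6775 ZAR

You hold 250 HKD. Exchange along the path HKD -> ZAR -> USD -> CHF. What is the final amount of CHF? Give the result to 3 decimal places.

250 HKD × 2.6775 = 669.375 ZAR
669.375 ZAR × 0.041798 = 27.97853625 USD
27.97853625 USD × 0.98927 = 27.6783265560375 CHF

27.678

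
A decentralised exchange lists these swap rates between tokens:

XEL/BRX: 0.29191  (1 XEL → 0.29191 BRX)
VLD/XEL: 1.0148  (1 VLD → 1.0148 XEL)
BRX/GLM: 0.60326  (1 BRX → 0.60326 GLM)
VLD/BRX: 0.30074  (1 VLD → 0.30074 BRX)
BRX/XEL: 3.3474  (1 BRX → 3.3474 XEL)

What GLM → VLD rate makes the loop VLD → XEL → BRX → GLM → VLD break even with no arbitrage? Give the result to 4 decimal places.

Known legs of the cycle: 1.0148 × 0.29191 × 0.60326 = 0.17870387147368
For no arbitrage the full-cycle product must be 1, so the missing rate is 1 / 0.17870387147368 ≈ 5.595850.

5.5958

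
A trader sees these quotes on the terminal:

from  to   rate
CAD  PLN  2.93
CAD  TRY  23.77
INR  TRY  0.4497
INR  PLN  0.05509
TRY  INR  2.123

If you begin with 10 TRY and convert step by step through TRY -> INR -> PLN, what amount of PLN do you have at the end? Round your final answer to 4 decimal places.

10 TRY × 2.123 = 21.23 INR
21.23 INR × 0.05509 = 1.1695607 PLN

1.1696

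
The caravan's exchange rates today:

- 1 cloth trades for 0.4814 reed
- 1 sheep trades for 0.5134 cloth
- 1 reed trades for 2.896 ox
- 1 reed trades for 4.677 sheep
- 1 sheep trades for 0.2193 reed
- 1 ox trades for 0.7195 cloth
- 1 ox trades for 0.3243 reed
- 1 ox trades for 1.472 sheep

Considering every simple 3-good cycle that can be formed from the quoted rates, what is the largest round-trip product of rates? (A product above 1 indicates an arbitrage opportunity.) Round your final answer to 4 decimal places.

1.1559

sheep→cloth→reed→sheep: 0.5134 × 0.4814 × 4.677 = 1.15592
cloth→reed→ox→cloth: 0.4814 × 2.896 × 0.7195 = 1.00308
sheep→reed→ox→sheep: 0.2193 × 2.896 × 1.472 = 0.93486
Maximum is sheep→cloth→reed→sheep at 1.1559; arbitrage exists.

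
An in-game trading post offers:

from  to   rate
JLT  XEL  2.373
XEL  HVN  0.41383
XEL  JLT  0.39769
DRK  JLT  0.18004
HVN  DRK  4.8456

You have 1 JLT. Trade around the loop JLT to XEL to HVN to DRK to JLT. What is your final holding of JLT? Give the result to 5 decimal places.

1 JLT × 2.373 = 2.373 XEL
2.373 XEL × 0.41383 = 0.98201859 HVN
0.98201859 HVN × 4.8456 = 4.758469279704 DRK
4.758469279704 DRK × 0.18004 = 0.85671480911790816 JLT

0.85671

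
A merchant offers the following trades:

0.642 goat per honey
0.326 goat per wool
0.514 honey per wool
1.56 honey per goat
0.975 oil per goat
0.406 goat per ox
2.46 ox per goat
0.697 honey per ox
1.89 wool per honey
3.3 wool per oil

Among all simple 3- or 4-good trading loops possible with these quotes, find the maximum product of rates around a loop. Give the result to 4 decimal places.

1.1008

goat→ox→honey→goat: 2.46 × 0.697 × 0.642 = 1.10079
oil→wool→honey→goat→oil: 3.3 × 0.514 × 0.642 × 0.975 = 1.06174
goat→ox→honey→wool→goat: 2.46 × 0.697 × 1.89 × 0.326 = 1.05645
oil→wool→goat→oil: 3.3 × 0.326 × 0.975 = 1.04891
goat→honey→wool→goat: 1.56 × 1.89 × 0.326 = 0.96118
Maximum is goat→ox→honey→goat at 1.1008; arbitrage exists.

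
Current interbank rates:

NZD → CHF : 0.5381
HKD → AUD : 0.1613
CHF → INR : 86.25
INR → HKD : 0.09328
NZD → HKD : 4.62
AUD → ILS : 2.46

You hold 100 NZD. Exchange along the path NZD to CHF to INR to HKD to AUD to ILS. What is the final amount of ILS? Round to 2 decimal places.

100 NZD × 0.5381 = 53.81 CHF
53.81 CHF × 86.25 = 4641.1125 INR
4641.1125 INR × 0.09328 = 432.922974 HKD
432.922974 HKD × 0.1613 = 69.8304757062 AUD
69.8304757062 AUD × 2.46 = 171.782970237252 ILS

171.78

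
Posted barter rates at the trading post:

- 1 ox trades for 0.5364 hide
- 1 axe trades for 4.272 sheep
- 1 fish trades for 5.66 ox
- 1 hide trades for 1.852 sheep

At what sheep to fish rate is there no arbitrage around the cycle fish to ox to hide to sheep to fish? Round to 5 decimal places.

Known legs of the cycle: 5.66 × 0.5364 × 1.852 = 5.622716448
For no arbitrage the full-cycle product must be 1, so the missing rate is 1 / 5.622716448 ≈ 0.1778500.

0.17785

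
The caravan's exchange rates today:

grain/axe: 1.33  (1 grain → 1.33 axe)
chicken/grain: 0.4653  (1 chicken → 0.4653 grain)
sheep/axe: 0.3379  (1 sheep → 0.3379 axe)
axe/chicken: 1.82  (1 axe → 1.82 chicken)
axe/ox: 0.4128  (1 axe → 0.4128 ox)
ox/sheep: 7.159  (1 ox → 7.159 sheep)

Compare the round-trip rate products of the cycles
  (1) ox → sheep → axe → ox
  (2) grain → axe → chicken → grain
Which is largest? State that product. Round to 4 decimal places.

(1) 7.159 × 0.3379 × 0.4128 = 0.99857
(2) 1.33 × 1.82 × 0.4653 = 1.12631
Highest is cycle (2) at 1.1263 (>1, arbitrage).

1.1263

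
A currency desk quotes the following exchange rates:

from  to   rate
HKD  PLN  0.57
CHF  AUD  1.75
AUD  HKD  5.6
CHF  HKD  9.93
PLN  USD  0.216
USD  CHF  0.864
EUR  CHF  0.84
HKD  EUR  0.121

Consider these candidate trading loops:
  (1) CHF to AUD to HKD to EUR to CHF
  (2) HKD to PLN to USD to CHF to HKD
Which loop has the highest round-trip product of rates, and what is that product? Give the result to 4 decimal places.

(1) 1.75 × 5.6 × 0.121 × 0.84 = 0.99607
(2) 0.57 × 0.216 × 0.864 × 9.93 = 1.05631
Highest is cycle (2) at 1.0563 (>1, arbitrage).

1.0563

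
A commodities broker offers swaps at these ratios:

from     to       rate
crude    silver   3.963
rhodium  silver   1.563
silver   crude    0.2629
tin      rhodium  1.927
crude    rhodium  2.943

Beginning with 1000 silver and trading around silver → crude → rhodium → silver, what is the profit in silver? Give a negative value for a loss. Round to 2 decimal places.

1000 silver × 0.2629 = 262.9 crude
262.9 crude × 2.943 = 773.7147 rhodium
773.7147 rhodium × 1.563 = 1209.3160761 silver
Net change: 1209.3160761 − 1000 = 209.3160761 silver

209.32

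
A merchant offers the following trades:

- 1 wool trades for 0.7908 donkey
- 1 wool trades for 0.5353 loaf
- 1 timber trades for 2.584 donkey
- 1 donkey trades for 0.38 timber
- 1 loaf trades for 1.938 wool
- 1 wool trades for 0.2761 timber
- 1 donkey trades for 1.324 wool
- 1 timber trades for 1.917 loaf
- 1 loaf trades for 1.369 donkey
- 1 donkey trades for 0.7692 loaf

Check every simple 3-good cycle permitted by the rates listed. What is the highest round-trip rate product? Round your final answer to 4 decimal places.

wool→donkey→loaf→wool: 0.7908 × 0.7692 × 1.938 = 1.17885
timber→loaf→wool→timber: 1.917 × 1.938 × 0.2761 = 1.02575
timber→loaf→donkey→timber: 1.917 × 1.369 × 0.38 = 0.99726
wool→loaf→donkey→wool: 0.5353 × 1.369 × 1.324 = 0.97026
timber→donkey→wool→timber: 2.584 × 1.324 × 0.2761 = 0.94460
Maximum is wool→donkey→loaf→wool at 1.1789; arbitrage exists.

1.1789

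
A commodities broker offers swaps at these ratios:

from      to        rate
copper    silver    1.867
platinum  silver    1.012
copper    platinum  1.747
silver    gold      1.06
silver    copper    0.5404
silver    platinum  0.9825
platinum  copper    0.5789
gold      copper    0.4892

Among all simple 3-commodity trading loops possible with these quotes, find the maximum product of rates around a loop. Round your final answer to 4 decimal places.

1.0619

silver→platinum→copper→silver: 0.9825 × 0.5789 × 1.867 = 1.06189
silver→gold→copper→silver: 1.06 × 0.4892 × 1.867 = 0.96814
silver→copper→platinum→silver: 0.5404 × 1.747 × 1.012 = 0.95541
Maximum is silver→platinum→copper→silver at 1.0619; arbitrage exists.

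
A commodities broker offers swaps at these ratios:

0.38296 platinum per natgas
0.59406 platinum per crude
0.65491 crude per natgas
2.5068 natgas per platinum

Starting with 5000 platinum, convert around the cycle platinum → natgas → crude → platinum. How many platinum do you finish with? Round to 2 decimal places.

5000 platinum × 2.5068 = 12534 natgas
12534 natgas × 0.65491 = 8208.64194 crude
8208.64194 crude × 0.59406 = 4876.4258308764 platinum

4876.43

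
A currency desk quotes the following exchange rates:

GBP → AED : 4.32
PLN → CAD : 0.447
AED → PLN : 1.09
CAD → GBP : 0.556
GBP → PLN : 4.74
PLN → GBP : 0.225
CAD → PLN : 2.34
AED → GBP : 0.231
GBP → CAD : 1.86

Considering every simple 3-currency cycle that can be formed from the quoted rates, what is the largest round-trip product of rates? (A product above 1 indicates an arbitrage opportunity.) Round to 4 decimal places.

CAD→GBP→PLN→CAD: 0.556 × 4.74 × 0.447 = 1.17804
AED→PLN→GBP→AED: 1.09 × 0.225 × 4.32 = 1.05948
CAD→PLN→GBP→CAD: 2.34 × 0.225 × 1.86 = 0.97929
Maximum is CAD→GBP→PLN→CAD at 1.1780; arbitrage exists.

1.1780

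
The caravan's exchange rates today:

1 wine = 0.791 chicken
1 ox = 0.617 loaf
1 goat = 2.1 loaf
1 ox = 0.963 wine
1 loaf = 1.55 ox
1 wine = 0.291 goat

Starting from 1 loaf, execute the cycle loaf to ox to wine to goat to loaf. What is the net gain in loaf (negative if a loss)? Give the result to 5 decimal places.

1 loaf × 1.55 = 1.55 ox
1.55 ox × 0.963 = 1.49265 wine
1.49265 wine × 0.291 = 0.43436115 goat
0.43436115 goat × 2.1 = 0.912158415 loaf
Net change: 0.912158415 − 1 = -0.087841585 loaf

-0.08784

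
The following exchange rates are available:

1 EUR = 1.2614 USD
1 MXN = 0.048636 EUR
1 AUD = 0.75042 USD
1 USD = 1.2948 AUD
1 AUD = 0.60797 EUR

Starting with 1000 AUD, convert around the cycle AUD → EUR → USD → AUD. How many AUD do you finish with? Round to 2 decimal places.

1000 AUD × 0.60797 = 607.97 EUR
607.97 EUR × 1.2614 = 766.893358 USD
766.893358 USD × 1.2948 = 992.9735199384 AUD

992.97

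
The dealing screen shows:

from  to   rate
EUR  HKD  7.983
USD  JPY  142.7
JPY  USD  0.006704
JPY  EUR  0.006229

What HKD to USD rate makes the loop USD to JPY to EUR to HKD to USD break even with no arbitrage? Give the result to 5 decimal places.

Known legs of the cycle: 142.7 × 0.006229 × 7.983 = 7.0959154689
For no arbitrage the full-cycle product must be 1, so the missing rate is 1 / 7.0959154689 ≈ 0.1409261.

0.14093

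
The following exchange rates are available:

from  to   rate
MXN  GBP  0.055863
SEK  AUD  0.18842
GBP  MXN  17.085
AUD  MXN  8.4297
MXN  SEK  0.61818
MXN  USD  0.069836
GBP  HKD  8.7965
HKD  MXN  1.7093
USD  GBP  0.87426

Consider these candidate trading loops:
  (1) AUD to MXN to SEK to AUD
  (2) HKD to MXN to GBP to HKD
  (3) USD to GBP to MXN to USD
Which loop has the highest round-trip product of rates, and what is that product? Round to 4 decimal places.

(1) 8.4297 × 0.61818 × 0.18842 = 0.98187
(2) 1.7093 × 0.055863 × 8.7965 = 0.83995
(3) 0.87426 × 17.085 × 0.069836 = 1.04312
Highest is cycle (3) at 1.0431 (>1, arbitrage).

1.0431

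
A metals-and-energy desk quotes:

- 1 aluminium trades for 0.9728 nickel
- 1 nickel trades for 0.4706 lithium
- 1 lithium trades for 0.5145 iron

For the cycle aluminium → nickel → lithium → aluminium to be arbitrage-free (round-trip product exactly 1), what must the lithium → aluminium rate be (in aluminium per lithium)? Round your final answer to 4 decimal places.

2.1844

Known legs of the cycle: 0.9728 × 0.4706 = 0.45779968
For no arbitrage the full-cycle product must be 1, so the missing rate is 1 / 0.45779968 ≈ 2.184362.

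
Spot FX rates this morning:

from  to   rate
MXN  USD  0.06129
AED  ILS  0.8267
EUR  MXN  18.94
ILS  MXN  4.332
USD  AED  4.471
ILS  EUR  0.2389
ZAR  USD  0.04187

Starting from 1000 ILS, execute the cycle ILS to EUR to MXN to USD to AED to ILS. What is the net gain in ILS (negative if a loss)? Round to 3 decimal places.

1000 ILS × 0.2389 = 238.9 EUR
238.9 EUR × 18.94 = 4524.766 MXN
4524.766 MXN × 0.06129 = 277.32290814 USD
277.32290814 USD × 4.471 = 1239.91072229394 AED
1239.91072229394 AED × 0.8267 = 1025.034194120400198 ILS
Net change: 1025.034194120400198 − 1000 = 25.034194120400198 ILS

25.034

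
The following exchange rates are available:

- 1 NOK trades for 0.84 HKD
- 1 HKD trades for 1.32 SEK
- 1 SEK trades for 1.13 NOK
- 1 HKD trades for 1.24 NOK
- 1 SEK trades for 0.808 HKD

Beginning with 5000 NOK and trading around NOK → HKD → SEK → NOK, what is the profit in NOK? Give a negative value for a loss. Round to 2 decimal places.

1264.72

5000 NOK × 0.84 = 4200 HKD
4200 HKD × 1.32 = 5544 SEK
5544 SEK × 1.13 = 6264.72 NOK
Net change: 6264.72 − 5000 = 1264.72 NOK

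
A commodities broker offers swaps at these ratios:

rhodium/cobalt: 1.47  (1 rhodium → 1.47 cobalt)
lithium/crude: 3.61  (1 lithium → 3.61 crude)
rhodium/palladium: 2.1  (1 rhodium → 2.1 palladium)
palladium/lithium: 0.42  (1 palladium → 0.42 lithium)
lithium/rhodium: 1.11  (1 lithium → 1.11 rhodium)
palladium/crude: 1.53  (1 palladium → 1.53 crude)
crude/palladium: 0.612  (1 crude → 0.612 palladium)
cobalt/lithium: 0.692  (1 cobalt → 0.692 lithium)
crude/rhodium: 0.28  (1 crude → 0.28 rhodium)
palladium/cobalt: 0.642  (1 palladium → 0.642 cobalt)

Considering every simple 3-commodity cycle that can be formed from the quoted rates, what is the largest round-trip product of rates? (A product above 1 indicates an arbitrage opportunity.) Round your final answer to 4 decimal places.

1.1291

lithium→rhodium→cobalt→lithium: 1.11 × 1.47 × 0.692 = 1.12914
lithium→rhodium→palladium→lithium: 1.11 × 2.1 × 0.42 = 0.97902
lithium→crude→palladium→lithium: 3.61 × 0.612 × 0.42 = 0.92791
crude→rhodium→palladium→crude: 0.28 × 2.1 × 1.53 = 0.89964
Maximum is lithium→rhodium→cobalt→lithium at 1.1291; arbitrage exists.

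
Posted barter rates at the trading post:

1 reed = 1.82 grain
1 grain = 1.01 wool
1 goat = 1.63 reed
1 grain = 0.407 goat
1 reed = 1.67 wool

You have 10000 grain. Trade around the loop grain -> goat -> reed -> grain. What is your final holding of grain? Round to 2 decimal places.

10000 grain × 0.407 = 4070 goat
4070 goat × 1.63 = 6634.1 reed
6634.1 reed × 1.82 = 12074.062 grain

12074.06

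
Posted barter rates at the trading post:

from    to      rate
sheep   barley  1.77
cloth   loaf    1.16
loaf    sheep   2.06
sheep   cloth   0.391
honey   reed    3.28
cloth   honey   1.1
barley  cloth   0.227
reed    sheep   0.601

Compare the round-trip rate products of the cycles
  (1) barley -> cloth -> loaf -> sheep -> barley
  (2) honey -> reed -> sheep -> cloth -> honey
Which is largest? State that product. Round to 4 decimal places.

(1) 0.227 × 1.16 × 2.06 × 1.77 = 0.96012
(2) 3.28 × 0.601 × 0.391 × 1.1 = 0.84785
Highest is cycle (1) at 0.9601 (≤1, no arbitrage).

0.9601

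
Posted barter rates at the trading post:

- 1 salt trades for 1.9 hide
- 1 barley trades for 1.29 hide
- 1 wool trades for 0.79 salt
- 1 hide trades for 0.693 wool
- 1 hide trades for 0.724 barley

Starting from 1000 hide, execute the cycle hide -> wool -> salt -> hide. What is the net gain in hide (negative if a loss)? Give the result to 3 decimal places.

40.193

1000 hide × 0.693 = 693 wool
693 wool × 0.79 = 547.47 salt
547.47 salt × 1.9 = 1040.193 hide
Net change: 1040.193 − 1000 = 40.193 hide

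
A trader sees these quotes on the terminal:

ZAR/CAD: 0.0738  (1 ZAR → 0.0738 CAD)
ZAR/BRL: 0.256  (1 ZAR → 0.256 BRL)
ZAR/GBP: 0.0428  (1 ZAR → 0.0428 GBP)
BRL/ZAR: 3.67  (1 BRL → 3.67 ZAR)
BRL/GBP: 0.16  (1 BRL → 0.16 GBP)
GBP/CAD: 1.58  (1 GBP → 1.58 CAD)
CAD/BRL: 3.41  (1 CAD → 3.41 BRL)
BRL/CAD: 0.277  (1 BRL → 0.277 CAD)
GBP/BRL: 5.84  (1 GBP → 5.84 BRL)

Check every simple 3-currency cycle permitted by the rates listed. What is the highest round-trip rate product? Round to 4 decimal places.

0.9236

BRL→ZAR→CAD→BRL: 3.67 × 0.0738 × 3.41 = 0.92358
BRL→ZAR→GBP→BRL: 3.67 × 0.0428 × 5.84 = 0.91732
BRL→GBP→CAD→BRL: 0.16 × 1.58 × 3.41 = 0.86205
Maximum is BRL→ZAR→CAD→BRL at 0.9236; no arbitrage — every cycle loses value.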